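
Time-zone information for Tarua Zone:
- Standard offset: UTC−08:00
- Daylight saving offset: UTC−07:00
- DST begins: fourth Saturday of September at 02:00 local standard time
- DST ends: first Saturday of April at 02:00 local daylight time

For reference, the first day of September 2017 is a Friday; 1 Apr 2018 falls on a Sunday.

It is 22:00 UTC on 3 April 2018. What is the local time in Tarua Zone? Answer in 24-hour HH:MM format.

1 September 2017 is a Friday, so the first Saturday is September 2 and the fourth is September 23.
1 April 2018 is a Sunday, so the first Saturday is April 7.
At the standard offset (UTC−08:00), 22:00 UTC − 8h = 14:00 Tarua Zone standard time.
The standard-time date in Tarua Zone, 3 April 2018, lies within the daylight-saving period (23 September 2017 – 7 April 2018), so Tarua Zone is on daylight time, UTC−07:00.
22:00 UTC − 7h = 15:00 local.

15:00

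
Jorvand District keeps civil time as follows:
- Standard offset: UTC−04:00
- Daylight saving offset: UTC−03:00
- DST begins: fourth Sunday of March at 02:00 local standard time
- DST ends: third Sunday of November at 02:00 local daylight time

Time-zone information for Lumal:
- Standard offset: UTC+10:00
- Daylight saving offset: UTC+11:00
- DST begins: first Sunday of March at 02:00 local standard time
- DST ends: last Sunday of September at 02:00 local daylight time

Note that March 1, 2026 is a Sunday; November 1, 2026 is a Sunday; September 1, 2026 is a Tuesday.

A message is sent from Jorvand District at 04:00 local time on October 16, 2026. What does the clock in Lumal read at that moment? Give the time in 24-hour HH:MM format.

17:00

1 March 2026 is a Sunday, so the first Sunday is March 1 and the fourth is March 22.
1 November 2026 is a Sunday, so the first Sunday is November 1 and the third is November 15.
Daylight saving runs 22 March – 15 November; October 16, 2026 is inside that window, so Jorvand District is at UTC−03:00.
04:00 Jorvand District + 3h = 07:00 UTC.
1 March 2026 is a Sunday, so the first Sunday is March 1.
1 September 2026 is a Tuesday, so Sundays fall on 6, 13, 20, 27; the last is September 27.
At the standard offset (UTC+10:00), 07:00 UTC + 10h = 17:00 Lumal standard time.
The standard-time date in Lumal, October 16, 2026, does not fall between 1 March and 27 September, so daylight saving is not in effect and Lumal is at UTC+10:00.
07:00 UTC + 10h = 17:00 Lumal.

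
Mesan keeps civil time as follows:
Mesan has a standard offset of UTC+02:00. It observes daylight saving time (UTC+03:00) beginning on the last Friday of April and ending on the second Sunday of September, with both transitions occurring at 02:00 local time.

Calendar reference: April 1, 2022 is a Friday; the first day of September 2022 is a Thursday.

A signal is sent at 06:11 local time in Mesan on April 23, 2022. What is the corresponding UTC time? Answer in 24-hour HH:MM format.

1 April 2022 is a Friday, so Fridays fall on 1, 8, 15, 22, 29; the last is April 29.
1 September 2022 is a Thursday, so the first Sunday is September 4 and the second is September 11.
April 23, 2022 does not fall between 29 April and 11 September, so daylight saving is not in effect and Mesan is at UTC+02:00.
06:11 local − 2h = 04:11 UTC.

04:11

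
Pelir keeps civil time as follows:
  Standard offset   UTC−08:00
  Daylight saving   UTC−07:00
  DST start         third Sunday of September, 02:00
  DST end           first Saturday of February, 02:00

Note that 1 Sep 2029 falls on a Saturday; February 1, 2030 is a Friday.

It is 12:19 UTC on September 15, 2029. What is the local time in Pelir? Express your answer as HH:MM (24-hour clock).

04:19

1 September 2029 is a Saturday, so the first Sunday is September 2 and the third is September 16.
1 February 2030 is a Friday, so the first Saturday is February 2.
At the standard offset (UTC−08:00), 12:19 UTC − 8h = 04:19 Pelir standard time.
The standard-time date in Pelir, September 15, 2029, is outside the daylight-saving period (16 September 2029 – 2 February 2030), so Pelir is on standard time, UTC−08:00.
12:19 UTC − 8h = 04:19 local.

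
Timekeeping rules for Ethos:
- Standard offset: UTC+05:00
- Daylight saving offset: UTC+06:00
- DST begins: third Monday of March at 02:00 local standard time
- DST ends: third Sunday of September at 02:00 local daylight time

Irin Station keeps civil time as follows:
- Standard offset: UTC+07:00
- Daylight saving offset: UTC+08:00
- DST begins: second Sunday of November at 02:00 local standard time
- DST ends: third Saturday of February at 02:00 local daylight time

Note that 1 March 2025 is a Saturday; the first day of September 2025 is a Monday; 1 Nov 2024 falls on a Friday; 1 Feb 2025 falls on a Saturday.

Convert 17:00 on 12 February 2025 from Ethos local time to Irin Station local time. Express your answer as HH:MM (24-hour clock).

20:00

1 March 2025 is a Saturday, so the first Monday is March 3 and the third is March 17.
1 September 2025 is a Monday, so the first Sunday is September 7 and the third is September 21.
12 February 2025 is outside the daylight-saving period (17 March – 21 September), so Ethos is on standard time, UTC+05:00.
17:00 Ethos − 5h = 12:00 UTC.
1 November 2024 is a Friday, so the first Sunday is November 3 and the second is November 10.
1 February 2025 is a Saturday, so the first Saturday is February 1 and the third is February 15.
At the standard offset (UTC+07:00), 12:00 UTC + 7h = 19:00 Irin Station standard time.
The standard-time date in Irin Station, 12 February 2025, lies within the daylight-saving period (10 November 2024 – 15 February 2025), so Irin Station is on daylight time, UTC+08:00.
12:00 UTC + 8h = 20:00 Irin Station.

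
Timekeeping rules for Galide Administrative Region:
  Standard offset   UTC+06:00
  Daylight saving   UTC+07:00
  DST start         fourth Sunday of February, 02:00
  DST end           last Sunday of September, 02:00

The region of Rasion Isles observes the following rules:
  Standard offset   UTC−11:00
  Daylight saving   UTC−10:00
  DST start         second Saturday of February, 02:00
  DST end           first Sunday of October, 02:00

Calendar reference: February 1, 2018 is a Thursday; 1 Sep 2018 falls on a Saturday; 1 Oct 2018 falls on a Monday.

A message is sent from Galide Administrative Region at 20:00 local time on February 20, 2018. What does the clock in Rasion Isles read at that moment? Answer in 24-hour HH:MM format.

1 February 2018 is a Thursday, so the first Sunday is February 4 and the fourth is February 25.
1 September 2018 is a Saturday, so Sundays fall on 2, 9, 16, 23, 30; the last is September 30.
February 20, 2018 does not fall between 25 February and 30 September, so daylight saving is not in effect and Galide Administrative Region is at UTC+06:00.
20:00 Galide Administrative Region − 6h = 14:00 UTC.
1 February 2018 is a Thursday, so the first Saturday is February 3 and the second is February 10.
1 October 2018 is a Monday, so the first Sunday is October 7.
At the standard offset (UTC−11:00), 14:00 UTC − 11h = 03:00 Rasion Isles standard time.
Daylight saving runs 10 February – 7 October; the standard-time date in Rasion Isles, February 20, 2018, is inside that window, so Rasion Isles is at UTC−10:00.
14:00 UTC − 10h = 04:00 Rasion Isles.

04:00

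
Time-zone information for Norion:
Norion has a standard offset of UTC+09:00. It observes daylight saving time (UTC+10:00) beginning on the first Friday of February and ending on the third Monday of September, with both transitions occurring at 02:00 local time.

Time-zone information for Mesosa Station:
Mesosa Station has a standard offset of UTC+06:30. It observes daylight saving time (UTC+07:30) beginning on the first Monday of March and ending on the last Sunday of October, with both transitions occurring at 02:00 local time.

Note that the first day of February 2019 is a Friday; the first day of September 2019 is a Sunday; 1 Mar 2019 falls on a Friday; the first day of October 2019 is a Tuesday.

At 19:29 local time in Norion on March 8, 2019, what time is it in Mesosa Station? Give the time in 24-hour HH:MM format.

1 February 2019 is a Friday, so the first Friday is February 1.
1 September 2019 is a Sunday, so the first Monday is September 2 and the third is September 16.
March 8, 2019 lies within the daylight-saving period (1 February – 16 September), so Norion is on daylight time, UTC+10:00.
19:29 Norion − 10h = 09:29 UTC.
1 March 2019 is a Friday, so the first Monday is March 4.
1 October 2019 is a Tuesday, so Sundays fall on 6, 13, 20, 27; the last is October 27.
At the standard offset (UTC+06:30), 09:29 UTC + 6h30m = 15:59 Mesosa Station standard time.
Daylight saving runs 4 March – 27 October; the standard-time date in Mesosa Station, March 8, 2019, is inside that window, so Mesosa Station is at UTC+07:30.
09:29 UTC + 7h30m = 16:59 Mesosa Station.

16:59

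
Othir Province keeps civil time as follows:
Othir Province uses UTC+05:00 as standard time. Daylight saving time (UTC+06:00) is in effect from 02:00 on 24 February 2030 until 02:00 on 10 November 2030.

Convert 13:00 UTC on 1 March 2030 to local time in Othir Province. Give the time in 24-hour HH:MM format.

19:00

At the standard offset (UTC+05:00), 13:00 UTC + 5h = 18:00 Othir Province standard time.
Daylight saving runs 24 February – 10 November; the standard-time date in Othir Province, 1 March 2030, is inside that window, so Othir Province is at UTC+06:00.
13:00 UTC + 6h = 19:00 local.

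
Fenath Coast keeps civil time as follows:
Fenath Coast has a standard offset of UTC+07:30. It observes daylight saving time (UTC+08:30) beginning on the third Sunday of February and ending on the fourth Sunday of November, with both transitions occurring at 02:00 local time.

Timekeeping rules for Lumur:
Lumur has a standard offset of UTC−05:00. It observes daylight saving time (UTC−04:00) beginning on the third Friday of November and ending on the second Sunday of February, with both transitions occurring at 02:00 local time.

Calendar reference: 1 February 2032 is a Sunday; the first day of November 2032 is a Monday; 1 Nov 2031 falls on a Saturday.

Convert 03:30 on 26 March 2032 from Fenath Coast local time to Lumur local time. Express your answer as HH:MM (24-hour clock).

14:00

1 February 2032 is a Sunday, so the first Sunday is February 1 and the third is February 15.
1 November 2032 is a Monday, so the first Sunday is November 7 and the fourth is November 28.
26 March 2032 falls between 15 February and 28 November, so daylight saving is in effect and Fenath Coast is at UTC+08:30.
03:30 Fenath Coast − 8h30m = 19:00 UTC (rolling into the previous day, 25 March 2032).
1 November 2031 is a Saturday, so the first Friday is November 7 and the third is November 21.
1 February 2032 is a Sunday, so the first Sunday is February 1 and the second is February 8.
At the standard offset (UTC−05:00), 19:00 UTC − 5h = 14:00 Lumur standard time.
The standard-time date in Lumur, 25 March 2032, does not fall between 21 November 2031 and 8 February 2032, so daylight saving is not in effect and Lumur is at UTC−05:00.
19:00 UTC − 5h = 14:00 Lumur.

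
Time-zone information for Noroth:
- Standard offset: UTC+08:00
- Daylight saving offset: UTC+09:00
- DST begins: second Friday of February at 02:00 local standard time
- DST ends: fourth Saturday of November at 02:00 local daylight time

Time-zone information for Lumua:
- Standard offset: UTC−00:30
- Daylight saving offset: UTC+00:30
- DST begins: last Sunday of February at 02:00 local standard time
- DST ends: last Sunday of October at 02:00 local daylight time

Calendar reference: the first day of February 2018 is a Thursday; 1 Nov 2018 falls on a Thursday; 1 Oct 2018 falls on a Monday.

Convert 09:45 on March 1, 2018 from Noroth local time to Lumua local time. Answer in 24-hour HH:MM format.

1 February 2018 is a Thursday, so the first Friday is February 2 and the second is February 9.
1 November 2018 is a Thursday, so the first Saturday is November 3 and the fourth is November 24.
March 1, 2018 lies within the daylight-saving period (9 February – 24 November), so Noroth is on daylight time, UTC+09:00.
09:45 Noroth − 9h = 00:45 UTC.
1 February 2018 is a Thursday, so Sundays fall on 4, 11, 18, 25; the last is February 25.
1 October 2018 is a Monday, so Sundays fall on 7, 14, 21, 28; the last is October 28.
At the standard offset (UTC−00:30), 00:45 UTC − 0h30m = 00:15 Lumua standard time.
The standard-time date in Lumua, March 1, 2018, lies within the daylight-saving period (25 February – 28 October), so Lumua is on daylight time, UTC+00:30.
00:45 UTC + 0h30m = 01:15 Lumua.

01:15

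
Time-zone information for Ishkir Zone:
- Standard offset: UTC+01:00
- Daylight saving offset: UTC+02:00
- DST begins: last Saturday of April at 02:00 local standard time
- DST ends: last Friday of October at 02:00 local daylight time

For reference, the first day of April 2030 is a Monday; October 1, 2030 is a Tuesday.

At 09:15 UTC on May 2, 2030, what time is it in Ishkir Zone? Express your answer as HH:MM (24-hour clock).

11:15

1 April 2030 is a Monday, so Saturdays fall on 6, 13, 20, 27; the last is April 27.
1 October 2030 is a Tuesday, so Fridays fall on 4, 11, 18, 25; the last is October 25.
At the standard offset (UTC+01:00), 09:15 UTC + 1h = 10:15 Ishkir Zone standard time.
The standard-time date in Ishkir Zone, May 2, 2030, lies within the daylight-saving period (27 April – 25 October), so Ishkir Zone is on daylight time, UTC+02:00.
09:15 UTC + 2h = 11:15 local.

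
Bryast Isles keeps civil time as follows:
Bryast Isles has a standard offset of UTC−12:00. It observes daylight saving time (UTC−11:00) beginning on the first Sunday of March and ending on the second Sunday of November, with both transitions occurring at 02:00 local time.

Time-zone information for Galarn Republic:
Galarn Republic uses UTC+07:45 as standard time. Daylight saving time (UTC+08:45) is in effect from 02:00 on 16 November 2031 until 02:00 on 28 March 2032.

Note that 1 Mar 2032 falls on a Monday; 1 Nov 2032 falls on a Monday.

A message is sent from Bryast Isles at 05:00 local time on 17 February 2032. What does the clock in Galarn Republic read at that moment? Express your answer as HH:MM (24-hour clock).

1 March 2032 is a Monday, so the first Sunday is March 7.
1 November 2032 is a Monday, so the first Sunday is November 7 and the second is November 14.
17 February 2032 is outside the daylight-saving period (7 March – 14 November), so Bryast Isles is on standard time, UTC−12:00.
05:00 Bryast Isles + 12h = 17:00 UTC.
At the standard offset (UTC+07:45), 17:00 UTC + 7h45m = 00:45 Galarn Republic standard time (rolling into the next day, 18 February 2032).
Daylight saving runs 16 November 2031 – 28 March 2032; the standard-time date in Galarn Republic, 18 February 2032, is inside that window, so Galarn Republic is at UTC+08:45.
17:00 UTC + 8h45m = 01:45 Galarn Republic (rolling into the next day, 18 February 2032).

01:45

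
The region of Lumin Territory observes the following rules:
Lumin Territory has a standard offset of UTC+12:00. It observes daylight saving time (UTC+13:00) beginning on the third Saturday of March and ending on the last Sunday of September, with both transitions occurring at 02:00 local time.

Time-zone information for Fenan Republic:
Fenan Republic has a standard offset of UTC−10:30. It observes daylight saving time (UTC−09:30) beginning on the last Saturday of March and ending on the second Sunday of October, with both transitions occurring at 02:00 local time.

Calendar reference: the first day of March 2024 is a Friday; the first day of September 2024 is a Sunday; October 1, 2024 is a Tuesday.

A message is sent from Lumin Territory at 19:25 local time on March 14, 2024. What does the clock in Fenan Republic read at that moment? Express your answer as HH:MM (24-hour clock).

20:55

1 March 2024 is a Friday, so the first Saturday is March 2 and the third is March 16.
1 September 2024 is a Sunday, so Sundays fall on 1, 8, 15, 22, 29; the last is September 29.
Daylight saving runs 16 March – 29 September; March 14, 2024 is outside that window, so Lumin Territory is on standard time at UTC+12:00.
19:25 Lumin Territory − 12h = 07:25 UTC.
1 March 2024 is a Friday, so Saturdays fall on 2, 9, 16, 23, 30; the last is March 30.
1 October 2024 is a Tuesday, so the first Sunday is October 6 and the second is October 13.
At the standard offset (UTC−10:30), 07:25 UTC − 10h30m = 20:55 Fenan Republic standard time (rolling into the previous day, 13 March 2024).
Daylight saving runs 30 March – 13 October; the standard-time date in Fenan Republic, March 13, 2024, is outside that window, so Fenan Republic is on standard time at UTC−10:30.
07:25 UTC − 10h30m = 20:55 Fenan Republic (rolling into the previous day, 13 March 2024).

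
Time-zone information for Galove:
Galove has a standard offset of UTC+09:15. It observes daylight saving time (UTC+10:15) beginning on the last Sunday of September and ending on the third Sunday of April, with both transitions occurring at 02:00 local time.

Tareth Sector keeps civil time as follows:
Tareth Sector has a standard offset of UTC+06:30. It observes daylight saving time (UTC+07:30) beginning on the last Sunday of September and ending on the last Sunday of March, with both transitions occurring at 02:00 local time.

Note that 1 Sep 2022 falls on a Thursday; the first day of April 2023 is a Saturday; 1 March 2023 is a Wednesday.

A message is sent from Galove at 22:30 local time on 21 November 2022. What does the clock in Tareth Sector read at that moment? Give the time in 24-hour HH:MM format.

19:45

1 September 2022 is a Thursday, so Sundays fall on 4, 11, 18, 25; the last is September 25.
1 April 2023 is a Saturday, so the first Sunday is April 2 and the third is April 16.
21 November 2022 lies within the daylight-saving period (25 September 2022 – 16 April 2023), so Galove is on daylight time, UTC+10:15.
22:30 Galove − 10h15m = 12:15 UTC.
1 September 2022 is a Thursday, so Sundays fall on 4, 11, 18, 25; the last is September 25.
1 March 2023 is a Wednesday, so Sundays fall on 5, 12, 19, 26; the last is March 26.
At the standard offset (UTC+06:30), 12:15 UTC + 6h30m = 18:45 Tareth Sector standard time.
The standard-time date in Tareth Sector, 21 November 2022, lies within the daylight-saving period (25 September 2022 – 26 March 2023), so Tareth Sector is on daylight time, UTC+07:30.
12:15 UTC + 7h30m = 19:45 Tareth Sector.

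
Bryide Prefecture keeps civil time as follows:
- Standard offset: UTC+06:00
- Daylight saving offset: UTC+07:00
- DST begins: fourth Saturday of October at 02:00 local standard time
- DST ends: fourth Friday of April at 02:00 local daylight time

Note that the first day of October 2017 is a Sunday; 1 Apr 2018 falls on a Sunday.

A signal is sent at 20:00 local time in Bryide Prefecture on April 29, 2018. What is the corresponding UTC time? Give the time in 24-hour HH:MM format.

14:00

1 October 2017 is a Sunday, so the first Saturday is October 7 and the fourth is October 28.
1 April 2018 is a Sunday, so the first Friday is April 6 and the fourth is April 27.
April 29, 2018 does not fall between 28 October 2017 and 27 April 2018, so daylight saving is not in effect and Bryide Prefecture is at UTC+06:00.
20:00 local − 6h = 14:00 UTC.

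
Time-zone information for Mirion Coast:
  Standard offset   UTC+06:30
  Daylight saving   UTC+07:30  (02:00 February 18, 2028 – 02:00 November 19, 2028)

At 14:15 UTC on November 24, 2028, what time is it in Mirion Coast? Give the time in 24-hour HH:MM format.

At the standard offset (UTC+06:30), 14:15 UTC + 6h30m = 20:45 Mirion Coast standard time.
Daylight saving runs 18 February – 19 November; the standard-time date in Mirion Coast, November 24, 2028, is outside that window, so Mirion Coast is on standard time at UTC+06:30.
14:15 UTC + 6h30m = 20:45 local.

20:45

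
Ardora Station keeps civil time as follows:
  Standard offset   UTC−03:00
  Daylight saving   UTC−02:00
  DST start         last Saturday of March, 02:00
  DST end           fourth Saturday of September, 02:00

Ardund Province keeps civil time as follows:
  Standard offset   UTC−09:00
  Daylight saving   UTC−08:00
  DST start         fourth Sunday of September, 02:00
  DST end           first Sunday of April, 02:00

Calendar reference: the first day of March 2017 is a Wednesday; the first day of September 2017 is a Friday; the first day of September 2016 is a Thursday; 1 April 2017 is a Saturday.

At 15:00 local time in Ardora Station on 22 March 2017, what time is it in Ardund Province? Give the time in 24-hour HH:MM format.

1 March 2017 is a Wednesday, so Saturdays fall on 4, 11, 18, 25; the last is March 25.
1 September 2017 is a Friday, so the first Saturday is September 2 and the fourth is September 23.
Daylight saving runs 25 March – 23 September; 22 March 2017 is outside that window, so Ardora Station is on standard time at UTC−03:00.
15:00 Ardora Station + 3h = 18:00 UTC.
1 September 2016 is a Thursday, so the first Sunday is September 4 and the fourth is September 25.
1 April 2017 is a Saturday, so the first Sunday is April 2.
At the standard offset (UTC−09:00), 18:00 UTC − 9h = 09:00 Ardund Province standard time.
The standard-time date in Ardund Province, 22 March 2017, lies within the daylight-saving period (25 September 2016 – 2 April 2017), so Ardund Province is on daylight time, UTC−08:00.
18:00 UTC − 8h = 10:00 Ardund Province.

10:00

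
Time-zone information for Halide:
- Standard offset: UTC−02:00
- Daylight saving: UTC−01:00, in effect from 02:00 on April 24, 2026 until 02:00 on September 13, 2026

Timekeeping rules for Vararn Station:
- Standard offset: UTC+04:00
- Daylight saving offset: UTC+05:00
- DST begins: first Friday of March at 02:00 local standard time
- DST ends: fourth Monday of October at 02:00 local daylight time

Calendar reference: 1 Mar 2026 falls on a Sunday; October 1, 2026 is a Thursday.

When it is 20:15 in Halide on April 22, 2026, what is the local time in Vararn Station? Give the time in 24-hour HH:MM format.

03:15

April 22, 2026 is outside the daylight-saving period (24 April – 13 September), so Halide is on standard time, UTC−02:00.
20:15 Halide + 2h = 22:15 UTC.
1 March 2026 is a Sunday, so the first Friday is March 6.
1 October 2026 is a Thursday, so the first Monday is October 5 and the fourth is October 26.
At the standard offset (UTC+04:00), 22:15 UTC + 4h = 02:15 Vararn Station standard time (rolling into the next day, 23 April 2026).
Daylight saving runs 6 March – 26 October; the standard-time date in Vararn Station, April 23, 2026, is inside that window, so Vararn Station is at UTC+05:00.
22:15 UTC + 5h = 03:15 Vararn Station (rolling into the next day, 23 April 2026).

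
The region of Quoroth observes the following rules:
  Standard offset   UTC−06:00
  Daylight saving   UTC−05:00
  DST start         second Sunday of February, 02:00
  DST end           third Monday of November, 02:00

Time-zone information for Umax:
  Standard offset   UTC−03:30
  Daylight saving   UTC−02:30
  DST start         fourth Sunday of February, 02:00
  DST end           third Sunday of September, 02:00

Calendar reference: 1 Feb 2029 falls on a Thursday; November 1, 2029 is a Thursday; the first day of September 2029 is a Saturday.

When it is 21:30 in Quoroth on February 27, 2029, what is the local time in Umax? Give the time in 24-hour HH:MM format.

00:00

1 February 2029 is a Thursday, so the first Sunday is February 4 and the second is February 11.
1 November 2029 is a Thursday, so the first Monday is November 5 and the third is November 19.
February 27, 2029 falls between 11 February and 19 November, so daylight saving is in effect and Quoroth is at UTC−05:00.
21:30 Quoroth + 5h = 02:30 UTC (rolling into the next day, 28 February 2029).
1 February 2029 is a Thursday, so the first Sunday is February 4 and the fourth is February 25.
1 September 2029 is a Saturday, so the first Sunday is September 2 and the third is September 16.
At the standard offset (UTC−03:30), 02:30 UTC − 3h30m = 23:00 Umax standard time (rolling into the previous day, 27 February 2029).
The standard-time date in Umax, February 27, 2029, lies within the daylight-saving period (25 February – 16 September), so Umax is on daylight time, UTC−02:30.
02:30 UTC − 2h30m = 00:00 Umax.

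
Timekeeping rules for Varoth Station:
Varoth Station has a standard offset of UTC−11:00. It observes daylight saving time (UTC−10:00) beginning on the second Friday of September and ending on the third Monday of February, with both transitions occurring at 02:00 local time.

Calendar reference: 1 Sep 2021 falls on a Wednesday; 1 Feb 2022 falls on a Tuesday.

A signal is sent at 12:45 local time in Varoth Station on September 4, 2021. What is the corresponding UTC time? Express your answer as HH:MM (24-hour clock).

23:45

1 September 2021 is a Wednesday, so the first Friday is September 3 and the second is September 10.
1 February 2022 is a Tuesday, so the first Monday is February 7 and the third is February 21.
September 4, 2021 does not fall between 10 September 2021 and 21 February 2022, so daylight saving is not in effect and Varoth Station is at UTC−11:00.
12:45 local + 11h = 23:45 UTC.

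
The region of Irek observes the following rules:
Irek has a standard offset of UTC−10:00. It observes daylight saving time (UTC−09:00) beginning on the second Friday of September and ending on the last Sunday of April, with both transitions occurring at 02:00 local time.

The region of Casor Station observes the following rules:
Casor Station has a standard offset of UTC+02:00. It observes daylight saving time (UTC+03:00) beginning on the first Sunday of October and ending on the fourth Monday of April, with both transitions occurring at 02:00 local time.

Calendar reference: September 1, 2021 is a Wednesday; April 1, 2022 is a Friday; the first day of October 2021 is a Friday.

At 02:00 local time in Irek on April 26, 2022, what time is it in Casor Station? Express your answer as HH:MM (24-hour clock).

1 September 2021 is a Wednesday, so the first Friday is September 3 and the second is September 10.
1 April 2022 is a Friday, so Sundays fall on 3, 10, 17, 24; the last is April 24.
Daylight saving runs 10 September 2021 – 24 April 2022; April 26, 2022 is outside that window, so Irek is on standard time at UTC−10:00.
02:00 Irek + 10h = 12:00 UTC.
1 October 2021 is a Friday, so the first Sunday is October 3.
1 April 2022 is a Friday, so the first Monday is April 4 and the fourth is April 25.
At the standard offset (UTC+02:00), 12:00 UTC + 2h = 14:00 Casor Station standard time.
The standard-time date in Casor Station, April 26, 2022, is outside the daylight-saving period (3 October 2021 – 25 April 2022), so Casor Station is on standard time, UTC+02:00.
12:00 UTC + 2h = 14:00 Casor Station.

14:00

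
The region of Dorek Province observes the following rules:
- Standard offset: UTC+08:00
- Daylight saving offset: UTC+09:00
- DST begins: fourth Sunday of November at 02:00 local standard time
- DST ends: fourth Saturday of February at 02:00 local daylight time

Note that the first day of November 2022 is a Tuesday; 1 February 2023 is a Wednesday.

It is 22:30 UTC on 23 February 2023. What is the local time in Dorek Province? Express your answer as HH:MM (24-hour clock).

07:30

1 November 2022 is a Tuesday, so the first Sunday is November 6 and the fourth is November 27.
1 February 2023 is a Wednesday, so the first Saturday is February 4 and the fourth is February 25.
At the standard offset (UTC+08:00), 22:30 UTC + 8h = 06:30 Dorek Province standard time (rolling into the next day, 24 February 2023).
The standard-time date in Dorek Province, 24 February 2023, falls between 27 November 2022 and 25 February 2023, so daylight saving is in effect and Dorek Province is at UTC+09:00.
22:30 UTC + 9h = 07:30 local (rolling into the next day, 24 February 2023).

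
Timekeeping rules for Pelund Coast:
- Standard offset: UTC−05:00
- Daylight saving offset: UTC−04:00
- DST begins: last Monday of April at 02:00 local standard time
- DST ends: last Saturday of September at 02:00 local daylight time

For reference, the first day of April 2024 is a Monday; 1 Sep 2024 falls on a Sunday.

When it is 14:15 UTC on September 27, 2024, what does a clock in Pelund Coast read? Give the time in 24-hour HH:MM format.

1 April 2024 is a Monday, so Mondays fall on 1, 8, 15, 22, 29; the last is April 29.
1 September 2024 is a Sunday, so Saturdays fall on 7, 14, 21, 28; the last is September 28.
At the standard offset (UTC−05:00), 14:15 UTC − 5h = 09:15 Pelund Coast standard time.
The standard-time date in Pelund Coast, September 27, 2024, falls between 29 April and 28 September, so daylight saving is in effect and Pelund Coast is at UTC−04:00.
14:15 UTC − 4h = 10:15 local.

10:15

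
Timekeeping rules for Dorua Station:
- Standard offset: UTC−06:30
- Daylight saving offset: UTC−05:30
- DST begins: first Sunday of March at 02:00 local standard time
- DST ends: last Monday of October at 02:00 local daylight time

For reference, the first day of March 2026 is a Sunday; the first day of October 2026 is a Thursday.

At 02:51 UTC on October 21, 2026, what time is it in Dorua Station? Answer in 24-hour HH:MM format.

21:21

1 March 2026 is a Sunday, so the first Sunday is March 1.
1 October 2026 is a Thursday, so Mondays fall on 5, 12, 19, 26; the last is October 26.
At the standard offset (UTC−06:30), 02:51 UTC − 6h30m = 20:21 Dorua Station standard time (rolling into the previous day, 20 October 2026).
The standard-time date in Dorua Station, October 20, 2026, falls between 1 March and 26 October, so daylight saving is in effect and Dorua Station is at UTC−05:30.
02:51 UTC − 5h30m = 21:21 local (rolling into the previous day, 20 October 2026).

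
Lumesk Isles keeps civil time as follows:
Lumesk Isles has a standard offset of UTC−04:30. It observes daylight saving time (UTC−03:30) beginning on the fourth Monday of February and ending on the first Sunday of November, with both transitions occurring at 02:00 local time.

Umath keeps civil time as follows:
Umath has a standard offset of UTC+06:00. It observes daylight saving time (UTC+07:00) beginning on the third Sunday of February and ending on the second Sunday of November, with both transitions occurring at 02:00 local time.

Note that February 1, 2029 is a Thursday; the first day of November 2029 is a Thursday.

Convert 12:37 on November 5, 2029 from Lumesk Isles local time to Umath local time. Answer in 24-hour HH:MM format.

00:07

1 February 2029 is a Thursday, so the first Monday is February 5 and the fourth is February 26.
1 November 2029 is a Thursday, so the first Sunday is November 4.
November 5, 2029 is outside the daylight-saving period (26 February – 4 November), so Lumesk Isles is on standard time, UTC−04:30.
12:37 Lumesk Isles + 4h30m = 17:07 UTC.
1 February 2029 is a Thursday, so the first Sunday is February 4 and the third is February 18.
1 November 2029 is a Thursday, so the first Sunday is November 4 and the second is November 11.
At the standard offset (UTC+06:00), 17:07 UTC + 6h = 23:07 Umath standard time.
The standard-time date in Umath, November 5, 2029, lies within the daylight-saving period (18 February – 11 November), so Umath is on daylight time, UTC+07:00.
17:07 UTC + 7h = 00:07 Umath (rolling into the next day, 6 November 2029).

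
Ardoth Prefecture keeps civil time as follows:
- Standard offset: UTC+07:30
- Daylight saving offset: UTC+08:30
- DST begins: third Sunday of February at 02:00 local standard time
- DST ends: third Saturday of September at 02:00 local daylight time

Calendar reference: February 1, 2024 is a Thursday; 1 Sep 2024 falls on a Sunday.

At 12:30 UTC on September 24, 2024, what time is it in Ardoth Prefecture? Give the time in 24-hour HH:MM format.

20:00

1 February 2024 is a Thursday, so the first Sunday is February 4 and the third is February 18.
1 September 2024 is a Sunday, so the first Saturday is September 7 and the third is September 21.
At the standard offset (UTC+07:30), 12:30 UTC + 7h30m = 20:00 Ardoth Prefecture standard time.
The standard-time date in Ardoth Prefecture, September 24, 2024, is outside the daylight-saving period (18 February – 21 September), so Ardoth Prefecture is on standard time, UTC+07:30.
12:30 UTC + 7h30m = 20:00 local.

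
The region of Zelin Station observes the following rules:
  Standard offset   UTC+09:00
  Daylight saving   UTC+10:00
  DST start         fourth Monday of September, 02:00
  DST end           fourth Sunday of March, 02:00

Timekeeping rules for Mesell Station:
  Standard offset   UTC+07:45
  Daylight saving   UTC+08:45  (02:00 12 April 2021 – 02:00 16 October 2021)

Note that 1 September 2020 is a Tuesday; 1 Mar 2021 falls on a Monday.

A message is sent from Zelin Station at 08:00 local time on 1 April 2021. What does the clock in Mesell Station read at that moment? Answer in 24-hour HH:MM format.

1 September 2020 is a Tuesday, so the first Monday is September 7 and the fourth is September 28.
1 March 2021 is a Monday, so the first Sunday is March 7 and the fourth is March 28.
1 April 2021 does not fall between 28 September 2020 and 28 March 2021, so daylight saving is not in effect and Zelin Station is at UTC+09:00.
08:00 Zelin Station − 9h = 23:00 UTC (rolling into the previous day, 31 March 2021).
At the standard offset (UTC+07:45), 23:00 UTC + 7h45m = 06:45 Mesell Station standard time (rolling into the next day, 1 April 2021).
The standard-time date in Mesell Station, 1 April 2021, is outside the daylight-saving period (12 April – 16 October), so Mesell Station is on standard time, UTC+07:45.
23:00 UTC + 7h45m = 06:45 Mesell Station (rolling into the next day, 1 April 2021).

06:45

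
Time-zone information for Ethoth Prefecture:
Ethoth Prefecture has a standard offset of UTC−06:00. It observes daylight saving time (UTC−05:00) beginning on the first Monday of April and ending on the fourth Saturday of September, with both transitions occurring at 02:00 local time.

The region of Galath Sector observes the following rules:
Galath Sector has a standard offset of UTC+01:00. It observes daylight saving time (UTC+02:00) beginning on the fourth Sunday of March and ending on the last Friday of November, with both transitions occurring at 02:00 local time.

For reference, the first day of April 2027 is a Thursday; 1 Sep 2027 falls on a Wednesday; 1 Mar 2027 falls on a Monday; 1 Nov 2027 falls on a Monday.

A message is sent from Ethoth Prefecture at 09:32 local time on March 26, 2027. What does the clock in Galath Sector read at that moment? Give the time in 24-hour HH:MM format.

16:32

1 April 2027 is a Thursday, so the first Monday is April 5.
1 September 2027 is a Wednesday, so the first Saturday is September 4 and the fourth is September 25.
Daylight saving runs 5 April – 25 September; March 26, 2027 is outside that window, so Ethoth Prefecture is on standard time at UTC−06:00.
09:32 Ethoth Prefecture + 6h = 15:32 UTC.
1 March 2027 is a Monday, so the first Sunday is March 7 and the fourth is March 28.
1 November 2027 is a Monday, so Fridays fall on 5, 12, 19, 26; the last is November 26.
At the standard offset (UTC+01:00), 15:32 UTC + 1h = 16:32 Galath Sector standard time.
The standard-time date in Galath Sector, March 26, 2027, does not fall between 28 March and 26 November, so daylight saving is not in effect and Galath Sector is at UTC+01:00.
15:32 UTC + 1h = 16:32 Galath Sector.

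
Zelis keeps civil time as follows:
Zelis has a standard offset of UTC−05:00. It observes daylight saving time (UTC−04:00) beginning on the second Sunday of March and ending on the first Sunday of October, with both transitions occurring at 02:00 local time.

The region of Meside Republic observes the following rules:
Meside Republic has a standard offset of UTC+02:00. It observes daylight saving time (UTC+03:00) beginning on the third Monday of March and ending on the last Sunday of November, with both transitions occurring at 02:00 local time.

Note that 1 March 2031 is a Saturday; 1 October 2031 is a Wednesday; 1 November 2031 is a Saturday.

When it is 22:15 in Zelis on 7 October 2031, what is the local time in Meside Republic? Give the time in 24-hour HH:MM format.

1 March 2031 is a Saturday, so the first Sunday is March 2 and the second is March 9.
1 October 2031 is a Wednesday, so the first Sunday is October 5.
Daylight saving runs 9 March – 5 October; 7 October 2031 is outside that window, so Zelis is on standard time at UTC−05:00.
22:15 Zelis + 5h = 03:15 UTC (rolling into the next day, 8 October 2031).
1 March 2031 is a Saturday, so the first Monday is March 3 and the third is March 17.
1 November 2031 is a Saturday, so Sundays fall on 2, 9, 16, 23, 30; the last is November 30.
At the standard offset (UTC+02:00), 03:15 UTC + 2h = 05:15 Meside Republic standard time.
The standard-time date in Meside Republic, 8 October 2031, falls between 17 March and 30 November, so daylight saving is in effect and Meside Republic is at UTC+03:00.
03:15 UTC + 3h = 06:15 Meside Republic.

06:15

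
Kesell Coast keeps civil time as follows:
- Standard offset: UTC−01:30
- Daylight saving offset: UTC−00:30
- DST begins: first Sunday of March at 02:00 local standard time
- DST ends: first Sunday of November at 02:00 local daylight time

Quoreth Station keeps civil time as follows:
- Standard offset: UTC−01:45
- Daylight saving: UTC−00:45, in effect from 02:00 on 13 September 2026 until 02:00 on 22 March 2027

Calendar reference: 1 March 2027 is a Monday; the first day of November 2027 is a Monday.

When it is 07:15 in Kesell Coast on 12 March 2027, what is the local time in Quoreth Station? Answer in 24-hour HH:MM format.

1 March 2027 is a Monday, so the first Sunday is March 7.
1 November 2027 is a Monday, so the first Sunday is November 7.
Daylight saving runs 7 March – 7 November; 12 March 2027 is inside that window, so Kesell Coast is at UTC−00:30.
07:15 Kesell Coast + 0h30m = 07:45 UTC.
At the standard offset (UTC−01:45), 07:45 UTC − 1h45m = 06:00 Quoreth Station standard time.
Daylight saving runs 13 September 2026 – 22 March 2027; the standard-time date in Quoreth Station, 12 March 2027, is inside that window, so Quoreth Station is at UTC−00:45.
07:45 UTC − 0h45m = 07:00 Quoreth Station.

07:00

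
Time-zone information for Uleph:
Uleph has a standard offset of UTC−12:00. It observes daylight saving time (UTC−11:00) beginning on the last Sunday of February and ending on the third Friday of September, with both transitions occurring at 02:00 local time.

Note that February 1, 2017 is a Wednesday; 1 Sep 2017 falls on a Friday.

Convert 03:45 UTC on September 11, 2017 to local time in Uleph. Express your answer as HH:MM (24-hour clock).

16:45

1 February 2017 is a Wednesday, so Sundays fall on 5, 12, 19, 26; the last is February 26.
1 September 2017 is a Friday, so the first Friday is September 1 and the third is September 15.
At the standard offset (UTC−12:00), 03:45 UTC − 12h = 15:45 Uleph standard time (rolling into the previous day, 10 September 2017).
The standard-time date in Uleph, September 10, 2017, lies within the daylight-saving period (26 February – 15 September), so Uleph is on daylight time, UTC−11:00.
03:45 UTC − 11h = 16:45 local (rolling into the previous day, 10 September 2017).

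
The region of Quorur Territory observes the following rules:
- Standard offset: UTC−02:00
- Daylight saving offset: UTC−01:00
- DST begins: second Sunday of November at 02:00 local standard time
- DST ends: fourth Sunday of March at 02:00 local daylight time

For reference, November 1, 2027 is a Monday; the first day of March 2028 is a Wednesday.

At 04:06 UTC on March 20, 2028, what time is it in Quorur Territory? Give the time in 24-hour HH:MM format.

03:06

1 November 2027 is a Monday, so the first Sunday is November 7 and the second is November 14.
1 March 2028 is a Wednesday, so the first Sunday is March 5 and the fourth is March 26.
At the standard offset (UTC−02:00), 04:06 UTC − 2h = 02:06 Quorur Territory standard time.
The standard-time date in Quorur Territory, March 20, 2028, falls between 14 November 2027 and 26 March 2028, so daylight saving is in effect and Quorur Territory is at UTC−01:00.
04:06 UTC − 1h = 03:06 local.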